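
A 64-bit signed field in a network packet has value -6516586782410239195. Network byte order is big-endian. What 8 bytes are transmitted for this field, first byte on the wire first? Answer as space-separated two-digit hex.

Two's complement of -6516586782410239195 in 64 bits: 6516586782410239195 = 0x5A6F9126F9916CDB; invert → 0xA5906ED9066E9324; add 1 → 0xA5906ED9066E9325.
Split into bytes (most-significant first): A5 90 6E D9 06 6E 93 25.
Big-endian stores the most-significant byte at the lowest address.
So the memory order matches the most-significant-first order: A5 90 6E D9 06 6E 93 25.

A5 90 6E D9 06 6E 93 25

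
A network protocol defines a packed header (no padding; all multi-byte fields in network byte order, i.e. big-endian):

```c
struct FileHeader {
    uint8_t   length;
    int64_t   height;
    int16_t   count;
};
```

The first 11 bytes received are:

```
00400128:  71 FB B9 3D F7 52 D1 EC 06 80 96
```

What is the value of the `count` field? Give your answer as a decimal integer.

`count` follows `length` (1 B), `height` (8 B), so it starts at offset 1 + 8 = 9 and occupies 2 bytes.
Bytes at offsets 9..10: 80 96.
In big-endian order the high byte comes first in memory.
The bytes are already most-significant first: 0x8096.
Top bit is set, so as a signed 16-bit value this is 0x8096 − 2^16 = -32618.

-32618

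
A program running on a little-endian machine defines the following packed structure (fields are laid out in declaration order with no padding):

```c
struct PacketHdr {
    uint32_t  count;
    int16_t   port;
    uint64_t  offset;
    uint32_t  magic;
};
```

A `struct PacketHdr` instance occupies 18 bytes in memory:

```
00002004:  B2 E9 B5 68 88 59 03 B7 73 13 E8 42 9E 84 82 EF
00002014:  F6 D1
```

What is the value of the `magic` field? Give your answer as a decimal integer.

3522621314

`magic` follows `count` (4 B), `port` (2 B), `offset` (8 B), so it starts at offset 4 + 2 + 8 = 14 and occupies 4 bytes.
Bytes at offsets 14..17: 82 EF F6 D1.
Little-endian: lowest address holds the least-significant byte.
Reassemble most-significant byte first: D1 F6 EF 82 → 0xD1F6EF82.
0xD1F6EF82 = 3522621314.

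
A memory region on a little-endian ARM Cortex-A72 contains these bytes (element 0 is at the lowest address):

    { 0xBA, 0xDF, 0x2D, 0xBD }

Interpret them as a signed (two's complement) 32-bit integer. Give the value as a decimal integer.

In little-endian order the low byte comes first in memory.
Reassemble most-significant byte first: BD 2D DF BA → 0xBD2DDFBA.
Top bit is set, so as a signed 32-bit value this is 0xBD2DDFBA − 2^32 = -1121067078.

-1121067078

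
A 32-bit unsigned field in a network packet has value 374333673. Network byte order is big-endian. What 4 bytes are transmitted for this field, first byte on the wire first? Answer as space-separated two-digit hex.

16 4F E0 E9

374333673 in hexadecimal, padded to 32 bits, is 0x164FE0E9.
Split into bytes (most-significant first): 16 4F E0 E9.
Big-endian stores the most-significant byte at the lowest address.
So the memory order matches the most-significant-first order: 16 4F E0 E9.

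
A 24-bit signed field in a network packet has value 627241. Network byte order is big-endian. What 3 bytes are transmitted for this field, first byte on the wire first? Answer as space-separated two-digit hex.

627241 in hexadecimal, padded to 24 bits, is 0x099229.
Split into bytes (most-significant first): 09 92 29.
In big-endian order the high byte comes first in memory.
So the memory order matches the most-significant-first order: 09 92 29.

09 92 29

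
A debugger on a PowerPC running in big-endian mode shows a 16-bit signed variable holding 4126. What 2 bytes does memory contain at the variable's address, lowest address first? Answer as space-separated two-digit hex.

4126 in hexadecimal, padded to 16 bits, is 0x101E.
Split into bytes (most-significant first): 10 1E.
In big-endian order the high byte comes first in memory.
So the memory order matches the most-significant-first order: 10 1E.

10 1E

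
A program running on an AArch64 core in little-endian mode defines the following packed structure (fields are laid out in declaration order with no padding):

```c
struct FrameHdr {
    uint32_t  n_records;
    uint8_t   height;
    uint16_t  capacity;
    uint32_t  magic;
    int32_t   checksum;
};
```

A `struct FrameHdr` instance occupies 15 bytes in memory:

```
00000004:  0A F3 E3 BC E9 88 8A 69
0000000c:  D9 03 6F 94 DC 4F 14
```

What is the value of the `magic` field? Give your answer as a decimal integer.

1862523241

`magic` follows `n_records` (4 B), `height` (1 B), `capacity` (2 B), so it starts at offset 4 + 1 + 2 = 7 and occupies 4 bytes.
Bytes at offsets 7..10: 69 D9 03 6F.
In little-endian order the low byte comes first in memory.
Reassemble most-significant byte first: 6F 03 D9 69 → 0x6F03D969.
0x6F03D969 = 1862523241.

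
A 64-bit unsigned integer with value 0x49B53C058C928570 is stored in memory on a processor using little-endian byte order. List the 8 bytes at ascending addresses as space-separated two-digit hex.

Split into bytes (most-significant first): 49 B5 3C 05 8C 92 85 70.
Little-endian: lowest address holds the least-significant byte.
So at ascending addresses the bytes are 70 85 92 8C 05 3C B5 49.

70 85 92 8C 05 3C B5 49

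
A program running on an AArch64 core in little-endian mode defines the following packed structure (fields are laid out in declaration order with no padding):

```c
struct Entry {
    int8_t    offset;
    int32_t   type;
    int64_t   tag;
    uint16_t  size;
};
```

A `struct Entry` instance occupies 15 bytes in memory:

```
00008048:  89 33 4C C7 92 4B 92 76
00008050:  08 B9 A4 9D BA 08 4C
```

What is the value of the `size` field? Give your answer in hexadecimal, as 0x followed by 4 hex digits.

0x4C08

`size` follows `offset` (1 B), `type` (4 B), `tag` (8 B), so it starts at offset 1 + 4 + 8 = 13 and occupies 2 bytes.
Bytes at offsets 13..14: 08 4C.
In little-endian order the low byte comes first in memory.
Reassemble most-significant byte first: 4C 08 → 0x4C08.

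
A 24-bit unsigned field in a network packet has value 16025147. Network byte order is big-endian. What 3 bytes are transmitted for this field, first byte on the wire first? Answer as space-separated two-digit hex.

F4 86 3B

16025147 in hexadecimal, padded to 24 bits, is 0xF4863B.
Split into bytes (most-significant first): F4 86 3B.
In big-endian order the high byte comes first in memory.
So the memory order matches the most-significant-first order: F4 86 3B.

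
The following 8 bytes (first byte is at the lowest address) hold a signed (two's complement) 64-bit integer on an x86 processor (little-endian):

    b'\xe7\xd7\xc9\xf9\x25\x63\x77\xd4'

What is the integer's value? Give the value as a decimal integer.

Little-endian stores the least-significant byte at the lowest address.
Reassemble most-significant byte first: D4 77 63 25 F9 C9 D7 E7 → 0xD4776325F9C9D7E7.
Top bit is set, so as a signed 64-bit value this is 0xD4776325F9C9D7E7 − 2^64 = -3136929600684566553.

-3136929600684566553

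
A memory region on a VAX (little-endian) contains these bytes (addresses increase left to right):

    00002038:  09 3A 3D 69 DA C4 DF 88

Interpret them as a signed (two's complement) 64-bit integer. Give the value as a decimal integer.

Little-endian stores the least-significant byte at the lowest address.
Reassemble most-significant byte first: 88 DF C4 DA 69 3D 3A 09 → 0x88DFC4DA693D3A09.
Top bit is set, so as a signed 64-bit value this is 0x88DFC4DA693D3A09 − 2^64 = -8583925922397341175.

-8583925922397341175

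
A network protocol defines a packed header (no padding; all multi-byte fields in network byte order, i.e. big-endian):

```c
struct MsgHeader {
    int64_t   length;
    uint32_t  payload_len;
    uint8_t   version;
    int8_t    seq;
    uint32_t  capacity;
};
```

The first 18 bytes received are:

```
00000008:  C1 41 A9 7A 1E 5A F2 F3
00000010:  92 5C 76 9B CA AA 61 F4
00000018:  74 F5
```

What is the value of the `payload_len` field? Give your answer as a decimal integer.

2455533211

`payload_len` follows `length` (8 bytes), so it starts at byte offset 8 and occupies 4 bytes.
Bytes at offsets 8..11: 92 5C 76 9B.
Big-endian stores the most-significant byte at the lowest address.
The bytes are already most-significant first: 0x925C769B.
0x925C769B = 2455533211.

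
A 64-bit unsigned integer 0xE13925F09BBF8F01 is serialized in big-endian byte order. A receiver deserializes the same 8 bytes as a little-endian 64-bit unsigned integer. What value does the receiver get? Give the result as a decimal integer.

112519192177359329

Stored big-endian, the bytes at ascending addresses are E1 39 25 F0 9B BF 8F 01.
Read back as little-endian, the first byte is least significant, giving 0x018FBF9BF02539E1.
0x018FBF9BF02539E1 = 112519192177359329.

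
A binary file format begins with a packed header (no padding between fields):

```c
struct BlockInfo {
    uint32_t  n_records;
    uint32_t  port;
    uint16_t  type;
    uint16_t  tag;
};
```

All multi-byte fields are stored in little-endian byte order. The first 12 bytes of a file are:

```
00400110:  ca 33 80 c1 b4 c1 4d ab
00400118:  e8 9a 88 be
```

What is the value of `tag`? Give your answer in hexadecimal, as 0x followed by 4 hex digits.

`tag` follows `n_records` (4 B), `port` (4 B), `type` (2 B), so it starts at offset 4 + 4 + 2 = 10 and occupies 2 bytes.
Bytes at offsets 10..11: 88 BE.
Little-endian: lowest address holds the least-significant byte.
Reassemble most-significant byte first: BE 88 → 0xBE88.

0xBE88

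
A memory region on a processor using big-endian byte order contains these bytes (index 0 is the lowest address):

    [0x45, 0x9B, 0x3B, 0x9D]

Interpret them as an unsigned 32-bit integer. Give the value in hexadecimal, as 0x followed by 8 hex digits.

0x459B3B9D

Big-endian stores the most-significant byte at the lowest address.
The bytes are already most-significant first: 0x459B3B9D.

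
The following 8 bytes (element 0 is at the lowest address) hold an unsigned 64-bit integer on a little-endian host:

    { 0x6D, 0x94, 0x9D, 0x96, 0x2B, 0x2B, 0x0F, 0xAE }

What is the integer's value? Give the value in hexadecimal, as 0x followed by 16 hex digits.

0xAE0F2B2B969D946D

In little-endian order the low byte comes first in memory.
Reassemble most-significant byte first: AE 0F 2B 2B 96 9D 94 6D → 0xAE0F2B2B969D946D.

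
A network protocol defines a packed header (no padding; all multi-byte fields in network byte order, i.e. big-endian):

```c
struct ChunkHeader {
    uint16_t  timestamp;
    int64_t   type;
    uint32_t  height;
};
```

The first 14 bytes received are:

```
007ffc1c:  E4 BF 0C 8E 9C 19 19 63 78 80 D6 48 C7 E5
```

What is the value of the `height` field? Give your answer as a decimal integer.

3595093989

`height` follows `timestamp` (2 B), `type` (8 B), so it starts at offset 2 + 8 = 10 and occupies 4 bytes.
Bytes at offsets 10..13: D6 48 C7 E5.
Big-endian: lowest address holds the most-significant byte.
The bytes are already most-significant first: 0xD648C7E5.
0xD648C7E5 = 3595093989.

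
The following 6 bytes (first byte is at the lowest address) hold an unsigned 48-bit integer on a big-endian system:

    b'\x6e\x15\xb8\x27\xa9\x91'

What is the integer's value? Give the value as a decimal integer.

In big-endian order the high byte comes first in memory.
The bytes are already most-significant first: 0x6E15B827A991.
0x6E15B827A991 = 121039562975633.

121039562975633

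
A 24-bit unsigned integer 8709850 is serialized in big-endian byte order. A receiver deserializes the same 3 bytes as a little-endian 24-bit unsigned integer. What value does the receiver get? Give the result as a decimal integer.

8709850 in 24-bit hexadecimal is 0x84E6DA.
Stored big-endian, the bytes at ascending addresses are 84 E6 DA.
Read back as little-endian, the first byte is least significant, giving 0xDAE684.
0xDAE684 = 14345860.

14345860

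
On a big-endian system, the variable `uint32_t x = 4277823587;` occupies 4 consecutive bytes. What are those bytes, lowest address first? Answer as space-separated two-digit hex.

4277823587 in hexadecimal, padded to 32 bits, is 0xFEFA6863.
Split into bytes (most-significant first): FE FA 68 63.
In big-endian order the high byte comes first in memory.
So the memory order matches the most-significant-first order: FE FA 68 63.

FE FA 68 63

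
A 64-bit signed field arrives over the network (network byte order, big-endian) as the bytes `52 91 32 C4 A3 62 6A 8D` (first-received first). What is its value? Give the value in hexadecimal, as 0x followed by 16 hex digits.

0x529132C4A3626A8D

Big-endian stores the most-significant byte at the lowest address.
The bytes are already most-significant first: 0x529132C4A3626A8D.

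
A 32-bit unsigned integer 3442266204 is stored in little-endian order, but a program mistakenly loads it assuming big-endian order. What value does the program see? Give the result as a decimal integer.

3442266204 in 32-bit hexadecimal is 0xCD2CD05C.
Stored little-endian, the bytes at ascending addresses are 5C D0 2C CD.
Read back as big-endian, the last byte is least significant, giving 0x5CD02CCD.
0x5CD02CCD = 1557146829.

1557146829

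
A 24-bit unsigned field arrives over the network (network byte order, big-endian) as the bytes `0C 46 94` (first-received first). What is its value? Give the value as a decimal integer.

Big-endian stores the most-significant byte at the lowest address.
The bytes are already most-significant first: 0x0C4694.
0x0C4694 = 804500.

804500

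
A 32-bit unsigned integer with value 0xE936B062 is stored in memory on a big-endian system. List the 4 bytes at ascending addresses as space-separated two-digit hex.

Split into bytes (most-significant first): E9 36 B0 62.
In big-endian order the high byte comes first in memory.
So the memory order matches the most-significant-first order: E9 36 B0 62.

E9 36 B0 62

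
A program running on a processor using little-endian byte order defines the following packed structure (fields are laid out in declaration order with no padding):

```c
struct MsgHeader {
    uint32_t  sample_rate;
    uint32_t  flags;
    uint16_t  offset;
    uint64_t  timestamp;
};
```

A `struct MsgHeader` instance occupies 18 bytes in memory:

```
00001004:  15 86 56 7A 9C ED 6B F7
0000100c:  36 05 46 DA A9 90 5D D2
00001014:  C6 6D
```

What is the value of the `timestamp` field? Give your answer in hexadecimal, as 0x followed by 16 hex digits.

0x6DC6D25D90A9DA46

`timestamp` follows `sample_rate` (4 B), `flags` (4 B), `offset` (2 B), so it starts at offset 4 + 4 + 2 = 10 and occupies 8 bytes.
Bytes at offsets 10..17: 46 DA A9 90 5D D2 C6 6D.
Little-endian stores the least-significant byte at the lowest address.
Reassemble most-significant byte first: 6D C6 D2 5D 90 A9 DA 46 → 0x6DC6D25D90A9DA46.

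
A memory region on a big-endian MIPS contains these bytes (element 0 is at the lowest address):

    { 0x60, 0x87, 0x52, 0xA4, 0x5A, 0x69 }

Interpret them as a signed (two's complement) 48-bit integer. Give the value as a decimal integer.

In big-endian order the high byte comes first in memory.
The bytes are already most-significant first: 0x608752A45A69.
0x608752A45A69 = 106134323354217.

106134323354217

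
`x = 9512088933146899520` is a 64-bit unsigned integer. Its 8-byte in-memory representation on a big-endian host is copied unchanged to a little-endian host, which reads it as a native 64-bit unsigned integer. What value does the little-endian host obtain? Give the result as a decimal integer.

9512088933146899520 in 64-bit hexadecimal is 0x8401BA7CCC253440.
Stored big-endian, the bytes at ascending addresses are 84 01 BA 7C CC 25 34 40.
Read back as little-endian, the first byte is least significant, giving 0x403425CC7CBA0184.
0x403425CC7CBA0184 = 4626364277412462980.

4626364277412462980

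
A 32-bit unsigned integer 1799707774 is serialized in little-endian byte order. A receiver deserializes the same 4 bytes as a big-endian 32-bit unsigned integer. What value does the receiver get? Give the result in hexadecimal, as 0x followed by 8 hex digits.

0x7E5C456B

1799707774 in 32-bit hexadecimal is 0x6B455C7E.
Stored little-endian, the bytes at ascending addresses are 7E 5C 45 6B.
Read back as big-endian, the last byte is least significant, giving 0x7E5C456B.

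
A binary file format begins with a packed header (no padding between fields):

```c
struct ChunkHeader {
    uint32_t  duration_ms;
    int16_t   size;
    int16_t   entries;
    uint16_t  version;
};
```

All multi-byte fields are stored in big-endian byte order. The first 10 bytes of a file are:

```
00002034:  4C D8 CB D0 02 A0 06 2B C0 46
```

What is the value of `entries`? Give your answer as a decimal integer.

1579

`entries` follows `duration_ms` (4 B), `size` (2 B), so it starts at offset 4 + 2 = 6 and occupies 2 bytes.
Bytes at offsets 6..7: 06 2B.
In big-endian order the high byte comes first in memory.
The bytes are already most-significant first: 0x062B.
0x062B = 1579.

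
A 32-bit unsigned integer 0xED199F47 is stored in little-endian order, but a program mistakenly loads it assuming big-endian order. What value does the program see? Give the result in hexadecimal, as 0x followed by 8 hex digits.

Stored little-endian, the bytes at ascending addresses are 47 9F 19 ED.
Read back as big-endian, the last byte is least significant, giving 0x479F19ED.

0x479F19ED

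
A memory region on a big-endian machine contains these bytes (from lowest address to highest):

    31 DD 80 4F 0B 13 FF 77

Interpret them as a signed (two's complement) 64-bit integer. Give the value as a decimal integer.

3593169154688155511

In big-endian order the high byte comes first in memory.
The bytes are already most-significant first: 0x31DD804F0B13FF77.
0x31DD804F0B13FF77 = 3593169154688155511.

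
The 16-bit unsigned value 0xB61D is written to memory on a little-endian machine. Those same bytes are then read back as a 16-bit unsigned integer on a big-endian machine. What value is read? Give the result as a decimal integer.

7606

Stored little-endian, the bytes at ascending addresses are 1D B6.
Read back as big-endian, the last byte is least significant, giving 0x1DB6.
0x1DB6 = 7606.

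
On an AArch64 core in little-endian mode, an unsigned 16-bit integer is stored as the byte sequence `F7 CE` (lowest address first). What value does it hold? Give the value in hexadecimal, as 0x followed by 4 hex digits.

Little-endian stores the least-significant byte at the lowest address.
Reassemble most-significant byte first: CE F7 → 0xCEF7.

0xCEF7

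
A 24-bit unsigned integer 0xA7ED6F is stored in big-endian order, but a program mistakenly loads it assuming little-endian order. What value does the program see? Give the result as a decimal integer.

Stored big-endian, the bytes at ascending addresses are A7 ED 6F.
Read back as little-endian, the first byte is least significant, giving 0x6FEDA7.
0x6FEDA7 = 7335335.

7335335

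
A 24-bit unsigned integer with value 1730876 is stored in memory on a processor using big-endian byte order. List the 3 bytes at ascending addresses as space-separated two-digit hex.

1A 69 3C

1730876 in hexadecimal, padded to 24 bits, is 0x1A693C.
Split into bytes (most-significant first): 1A 69 3C.
In big-endian order the high byte comes first in memory.
So the memory order matches the most-significant-first order: 1A 69 3C.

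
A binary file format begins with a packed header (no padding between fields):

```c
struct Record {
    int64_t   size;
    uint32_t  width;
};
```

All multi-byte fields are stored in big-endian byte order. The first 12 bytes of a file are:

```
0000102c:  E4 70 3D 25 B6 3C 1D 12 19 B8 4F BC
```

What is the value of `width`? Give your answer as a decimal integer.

`width` follows `size` (8 bytes), so it starts at byte offset 8 and occupies 4 bytes.
Bytes at offsets 8..11: 19 B8 4F BC.
Big-endian: lowest address holds the most-significant byte.
The bytes are already most-significant first: 0x19B84FBC.
0x19B84FBC = 431509436.

431509436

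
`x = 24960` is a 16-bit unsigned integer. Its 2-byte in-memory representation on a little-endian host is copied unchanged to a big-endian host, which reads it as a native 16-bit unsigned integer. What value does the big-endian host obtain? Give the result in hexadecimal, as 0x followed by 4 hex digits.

24960 in 16-bit hexadecimal is 0x6180.
Stored little-endian, the bytes at ascending addresses are 80 61.
Read back as big-endian, the last byte is least significant, giving 0x8061.

0x8061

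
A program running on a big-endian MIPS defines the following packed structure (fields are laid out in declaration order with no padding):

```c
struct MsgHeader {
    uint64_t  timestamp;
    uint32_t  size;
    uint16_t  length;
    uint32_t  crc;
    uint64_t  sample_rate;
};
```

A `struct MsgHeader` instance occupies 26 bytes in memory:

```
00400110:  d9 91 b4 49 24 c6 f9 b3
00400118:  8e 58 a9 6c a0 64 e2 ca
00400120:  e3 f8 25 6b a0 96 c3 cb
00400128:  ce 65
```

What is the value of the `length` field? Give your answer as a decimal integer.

`length` follows `timestamp` (8 B), `size` (4 B), so it starts at offset 8 + 4 = 12 and occupies 2 bytes.
Bytes at offsets 12..13: A0 64.
In big-endian order the high byte comes first in memory.
The bytes are already most-significant first: 0xA064.
0xA064 = 41060.

41060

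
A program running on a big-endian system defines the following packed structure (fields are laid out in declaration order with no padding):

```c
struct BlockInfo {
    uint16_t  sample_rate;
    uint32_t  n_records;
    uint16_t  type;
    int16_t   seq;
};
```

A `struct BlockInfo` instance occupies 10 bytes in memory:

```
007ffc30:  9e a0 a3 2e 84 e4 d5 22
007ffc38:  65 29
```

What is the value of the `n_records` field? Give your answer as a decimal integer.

`n_records` follows `sample_rate` (2 bytes), so it starts at byte offset 2 and occupies 4 bytes.
Bytes at offsets 2..5: A3 2E 84 E4.
Big-endian stores the most-significant byte at the lowest address.
The bytes are already most-significant first: 0xA32E84E4.
0xA32E84E4 = 2737734884.

2737734884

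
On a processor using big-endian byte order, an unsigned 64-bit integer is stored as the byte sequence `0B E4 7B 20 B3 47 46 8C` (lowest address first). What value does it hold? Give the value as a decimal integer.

856945209484199564

Big-endian stores the most-significant byte at the lowest address.
The bytes are already most-significant first: 0x0BE47B20B347468C.
0x0BE47B20B347468C = 856945209484199564.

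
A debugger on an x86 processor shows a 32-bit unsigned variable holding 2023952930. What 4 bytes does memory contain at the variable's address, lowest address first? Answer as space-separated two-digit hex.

2023952930 in hexadecimal, padded to 32 bits, is 0x78A31222.
Split into bytes (most-significant first): 78 A3 12 22.
In little-endian order the low byte comes first in memory.
So at ascending addresses the bytes are 22 12 A3 78.

22 12 A3 78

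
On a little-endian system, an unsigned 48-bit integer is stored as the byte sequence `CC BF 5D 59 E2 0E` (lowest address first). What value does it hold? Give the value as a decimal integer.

In little-endian order the low byte comes first in memory.
Reassemble most-significant byte first: 0E E2 59 5D BF CC → 0x0EE2595DBFCC.
0x0EE2595DBFCC = 16365324713932.

16365324713932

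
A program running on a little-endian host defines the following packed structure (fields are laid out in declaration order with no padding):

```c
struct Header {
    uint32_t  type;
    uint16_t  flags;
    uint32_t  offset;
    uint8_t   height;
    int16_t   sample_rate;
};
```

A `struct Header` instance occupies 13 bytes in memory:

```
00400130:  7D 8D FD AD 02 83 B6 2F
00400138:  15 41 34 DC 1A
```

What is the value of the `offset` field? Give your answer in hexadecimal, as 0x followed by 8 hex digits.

`offset` follows `type` (4 B), `flags` (2 B), so it starts at offset 4 + 2 = 6 and occupies 4 bytes.
Bytes at offsets 6..9: B6 2F 15 41.
Little-endian stores the least-significant byte at the lowest address.
Reassemble most-significant byte first: 41 15 2F B6 → 0x41152FB6.

0x41152FB6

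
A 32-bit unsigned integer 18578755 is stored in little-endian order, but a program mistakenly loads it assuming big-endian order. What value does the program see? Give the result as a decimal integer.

18578755 in 32-bit hexadecimal is 0x011B7D43.
Stored little-endian, the bytes at ascending addresses are 43 7D 1B 01.
Read back as big-endian, the last byte is least significant, giving 0x437D1B01.
0x437D1B01 = 1132272385.

1132272385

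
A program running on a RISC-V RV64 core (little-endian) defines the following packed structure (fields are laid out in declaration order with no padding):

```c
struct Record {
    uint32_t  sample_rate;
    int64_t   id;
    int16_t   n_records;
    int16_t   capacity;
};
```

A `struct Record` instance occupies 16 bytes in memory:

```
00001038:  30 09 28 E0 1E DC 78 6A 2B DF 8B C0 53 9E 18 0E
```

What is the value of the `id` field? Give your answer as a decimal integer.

`id` follows `sample_rate` (4 bytes), so it starts at byte offset 4 and occupies 8 bytes.
Bytes at offsets 4..11: 1E DC 78 6A 2B DF 8B C0.
Little-endian: lowest address holds the least-significant byte.
Reassemble most-significant byte first: C0 8B DF 2B 6A 78 DC 1E → 0xC08BDF2B6A78DC1E.
Top bit is set, so as a signed 64-bit value this is 0xC08BDF2B6A78DC1E − 2^64 = -4572315619101713378.

-4572315619101713378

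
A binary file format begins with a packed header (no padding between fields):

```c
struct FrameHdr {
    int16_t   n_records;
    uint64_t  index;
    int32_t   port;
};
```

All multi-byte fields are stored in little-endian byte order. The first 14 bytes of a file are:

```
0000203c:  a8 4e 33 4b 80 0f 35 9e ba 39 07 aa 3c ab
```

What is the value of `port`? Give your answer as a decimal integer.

`port` follows `n_records` (2 B), `index` (8 B), so it starts at offset 2 + 8 = 10 and occupies 4 bytes.
Bytes at offsets 10..13: 07 AA 3C AB.
Little-endian stores the least-significant byte at the lowest address.
Reassemble most-significant byte first: AB 3C AA 07 → 0xAB3CAA07.
Top bit is set, so as a signed 32-bit value this is 0xAB3CAA07 − 2^32 = -1422087673.

-1422087673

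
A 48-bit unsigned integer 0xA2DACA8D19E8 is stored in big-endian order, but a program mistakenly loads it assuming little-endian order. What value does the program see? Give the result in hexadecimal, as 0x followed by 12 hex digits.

Stored big-endian, the bytes at ascending addresses are A2 DA CA 8D 19 E8.
Read back as little-endian, the first byte is least significant, giving 0xE8198DCADAA2.

0xE8198DCADAA2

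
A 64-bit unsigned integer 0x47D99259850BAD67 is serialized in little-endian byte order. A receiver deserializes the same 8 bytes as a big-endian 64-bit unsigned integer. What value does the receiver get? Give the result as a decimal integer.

Stored little-endian, the bytes at ascending addresses are 67 AD 0B 85 59 92 D9 47.
Read back as big-endian, the last byte is least significant, giving 0x67AD0B855992D947.
0x67AD0B855992D947 = 7470640024238872903.

7470640024238872903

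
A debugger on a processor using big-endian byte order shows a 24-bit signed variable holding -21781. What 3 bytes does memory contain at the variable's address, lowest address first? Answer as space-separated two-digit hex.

FF AA EB

Two's complement of -21781 in 24 bits: 21781 = 0x005515; invert → 0xFFAAEA; add 1 → 0xFFAAEB.
Split into bytes (most-significant first): FF AA EB.
In big-endian order the high byte comes first in memory.
So the memory order matches the most-significant-first order: FF AA EB.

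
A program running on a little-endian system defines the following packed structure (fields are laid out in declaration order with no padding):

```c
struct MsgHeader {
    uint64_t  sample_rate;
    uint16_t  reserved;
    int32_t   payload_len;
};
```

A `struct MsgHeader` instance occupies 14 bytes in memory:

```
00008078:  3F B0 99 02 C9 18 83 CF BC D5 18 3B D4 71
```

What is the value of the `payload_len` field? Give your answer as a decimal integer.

`payload_len` follows `sample_rate` (8 B), `reserved` (2 B), so it starts at offset 8 + 2 = 10 and occupies 4 bytes.
Bytes at offsets 10..13: 18 3B D4 71.
Little-endian: lowest address holds the least-significant byte.
Reassemble most-significant byte first: 71 D4 3B 18 → 0x71D43B18.
0x71D43B18 = 1909734168.

1909734168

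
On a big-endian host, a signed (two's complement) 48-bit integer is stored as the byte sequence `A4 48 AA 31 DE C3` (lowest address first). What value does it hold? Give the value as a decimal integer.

In big-endian order the high byte comes first in memory.
The bytes are already most-significant first: 0xA448AA31DEC3.
Top bit is set, so as a signed 48-bit value this is 0xA448AA31DEC3 − 2^48 = -100842976715069.

-100842976715069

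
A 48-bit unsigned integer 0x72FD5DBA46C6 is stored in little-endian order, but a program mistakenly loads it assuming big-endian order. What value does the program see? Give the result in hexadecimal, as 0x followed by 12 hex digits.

Stored little-endian, the bytes at ascending addresses are C6 46 BA 5D FD 72.
Read back as big-endian, the last byte is least significant, giving 0xC646BA5DFD72.

0xC646BA5DFD72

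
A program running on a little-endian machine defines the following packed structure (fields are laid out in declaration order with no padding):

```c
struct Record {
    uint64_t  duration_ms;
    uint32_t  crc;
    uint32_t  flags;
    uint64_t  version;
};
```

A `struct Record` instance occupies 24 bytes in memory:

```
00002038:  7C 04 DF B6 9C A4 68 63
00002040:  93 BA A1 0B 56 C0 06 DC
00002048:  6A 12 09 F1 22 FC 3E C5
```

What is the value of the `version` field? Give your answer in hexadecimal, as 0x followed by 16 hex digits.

0xC53EFC22F109126A

`version` follows `duration_ms` (8 B), `crc` (4 B), `flags` (4 B), so it starts at offset 8 + 4 + 4 = 16 and occupies 8 bytes.
Bytes at offsets 16..23: 6A 12 09 F1 22 FC 3E C5.
Little-endian stores the least-significant byte at the lowest address.
Reassemble most-significant byte first: C5 3E FC 22 F1 09 12 6A → 0xC53EFC22F109126A.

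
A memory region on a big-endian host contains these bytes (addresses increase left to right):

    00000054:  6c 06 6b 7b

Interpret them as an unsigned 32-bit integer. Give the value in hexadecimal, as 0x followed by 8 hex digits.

0x6C066B7B

In big-endian order the high byte comes first in memory.
The bytes are already most-significant first: 0x6C066B7B.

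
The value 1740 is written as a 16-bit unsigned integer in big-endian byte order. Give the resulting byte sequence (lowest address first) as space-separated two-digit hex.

1740 in hexadecimal, padded to 16 bits, is 0x06CC.
Split into bytes (most-significant first): 06 CC.
Big-endian: lowest address holds the most-significant byte.
So the memory order matches the most-significant-first order: 06 CC.

06 CC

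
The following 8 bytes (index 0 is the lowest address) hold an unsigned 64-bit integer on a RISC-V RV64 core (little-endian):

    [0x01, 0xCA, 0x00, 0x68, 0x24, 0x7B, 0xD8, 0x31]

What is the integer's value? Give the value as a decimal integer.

3591756099121891841

Little-endian: lowest address holds the least-significant byte.
Reassemble most-significant byte first: 31 D8 7B 24 68 00 CA 01 → 0x31D87B246800CA01.
0x31D87B246800CA01 = 3591756099121891841.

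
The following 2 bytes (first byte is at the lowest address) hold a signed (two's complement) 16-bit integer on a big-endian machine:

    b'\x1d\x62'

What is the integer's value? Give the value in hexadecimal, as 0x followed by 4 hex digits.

In big-endian order the high byte comes first in memory.
The bytes are already most-significant first: 0x1D62.

0x1D62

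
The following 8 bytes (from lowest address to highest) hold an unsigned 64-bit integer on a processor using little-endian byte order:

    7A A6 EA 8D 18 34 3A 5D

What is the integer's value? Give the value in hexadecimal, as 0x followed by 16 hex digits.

0x5D3A34188DEAA67A

In little-endian order the low byte comes first in memory.
Reassemble most-significant byte first: 5D 3A 34 18 8D EA A6 7A → 0x5D3A34188DEAA67A.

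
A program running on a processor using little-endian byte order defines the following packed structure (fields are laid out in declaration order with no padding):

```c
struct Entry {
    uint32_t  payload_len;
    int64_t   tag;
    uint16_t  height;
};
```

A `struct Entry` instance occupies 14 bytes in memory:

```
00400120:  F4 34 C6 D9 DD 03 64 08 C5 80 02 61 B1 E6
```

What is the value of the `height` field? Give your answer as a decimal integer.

`height` follows `payload_len` (4 B), `tag` (8 B), so it starts at offset 4 + 8 = 12 and occupies 2 bytes.
Bytes at offsets 12..13: B1 E6.
In little-endian order the low byte comes first in memory.
Reassemble most-significant byte first: E6 B1 → 0xE6B1.
0xE6B1 = 59057.

59057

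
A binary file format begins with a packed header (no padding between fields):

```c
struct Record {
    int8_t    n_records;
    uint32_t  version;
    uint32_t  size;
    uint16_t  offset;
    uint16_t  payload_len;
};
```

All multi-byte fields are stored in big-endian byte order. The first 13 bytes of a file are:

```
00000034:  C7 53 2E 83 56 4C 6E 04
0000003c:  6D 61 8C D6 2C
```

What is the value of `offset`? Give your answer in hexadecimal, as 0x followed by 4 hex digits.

0x618C

`offset` follows `n_records` (1 B), `version` (4 B), `size` (4 B), so it starts at offset 1 + 4 + 4 = 9 and occupies 2 bytes.
Bytes at offsets 9..10: 61 8C.
In big-endian order the high byte comes first in memory.
The bytes are already most-significant first: 0x618C.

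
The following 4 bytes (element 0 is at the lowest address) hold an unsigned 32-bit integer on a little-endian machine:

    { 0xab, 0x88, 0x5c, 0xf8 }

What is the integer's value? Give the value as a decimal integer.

Little-endian: lowest address holds the least-significant byte.
Reassemble most-significant byte first: F8 5C 88 AB → 0xF85C88AB.
0xF85C88AB = 4166813867.

4166813867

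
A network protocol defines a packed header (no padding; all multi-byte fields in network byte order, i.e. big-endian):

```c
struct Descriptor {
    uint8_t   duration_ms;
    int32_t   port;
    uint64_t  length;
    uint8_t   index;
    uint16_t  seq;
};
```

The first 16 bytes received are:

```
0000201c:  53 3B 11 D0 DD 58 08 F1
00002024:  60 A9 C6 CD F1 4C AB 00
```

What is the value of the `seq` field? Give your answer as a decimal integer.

`seq` follows `duration_ms` (1 B), `port` (4 B), `length` (8 B), `index` (1 B), so it starts at offset 1 + 4 + 8 + 1 = 14 and occupies 2 bytes.
Bytes at offsets 14..15: AB 00.
In big-endian order the high byte comes first in memory.
The bytes are already most-significant first: 0xAB00.
0xAB00 = 43776.

43776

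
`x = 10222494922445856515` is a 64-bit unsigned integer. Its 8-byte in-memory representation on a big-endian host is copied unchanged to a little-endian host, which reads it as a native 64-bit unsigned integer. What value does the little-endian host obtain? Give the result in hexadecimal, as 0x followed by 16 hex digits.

10222494922445856515 in 64-bit hexadecimal is 0x8DDD98F88A9E9F03.
Stored big-endian, the bytes at ascending addresses are 8D DD 98 F8 8A 9E 9F 03.
Read back as little-endian, the first byte is least significant, giving 0x039F9E8AF898DD8D.

0x039F9E8AF898DD8D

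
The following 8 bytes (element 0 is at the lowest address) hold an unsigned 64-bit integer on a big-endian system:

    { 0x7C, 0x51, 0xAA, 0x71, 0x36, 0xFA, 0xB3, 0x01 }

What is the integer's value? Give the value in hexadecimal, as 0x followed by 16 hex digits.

0x7C51AA7136FAB301

In big-endian order the high byte comes first in memory.
The bytes are already most-significant first: 0x7C51AA7136FAB301.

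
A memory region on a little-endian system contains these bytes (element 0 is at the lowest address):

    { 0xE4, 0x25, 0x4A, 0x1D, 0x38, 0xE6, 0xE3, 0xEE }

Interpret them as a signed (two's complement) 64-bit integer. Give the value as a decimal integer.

In little-endian order the low byte comes first in memory.
Reassemble most-significant byte first: EE E3 E6 38 1D 4A 25 E4 → 0xEEE3E6381D4A25E4.
Top bit is set, so as a signed 64-bit value this is 0xEEE3E6381D4A25E4 − 2^64 = -1232888744285428252.

-1232888744285428252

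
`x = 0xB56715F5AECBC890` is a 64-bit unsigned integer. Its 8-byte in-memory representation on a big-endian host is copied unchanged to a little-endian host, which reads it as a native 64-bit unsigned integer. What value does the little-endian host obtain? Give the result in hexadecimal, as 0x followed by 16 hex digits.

0x90C8CBAEF51567B5

Stored big-endian, the bytes at ascending addresses are B5 67 15 F5 AE CB C8 90.
Read back as little-endian, the first byte is least significant, giving 0x90C8CBAEF51567B5.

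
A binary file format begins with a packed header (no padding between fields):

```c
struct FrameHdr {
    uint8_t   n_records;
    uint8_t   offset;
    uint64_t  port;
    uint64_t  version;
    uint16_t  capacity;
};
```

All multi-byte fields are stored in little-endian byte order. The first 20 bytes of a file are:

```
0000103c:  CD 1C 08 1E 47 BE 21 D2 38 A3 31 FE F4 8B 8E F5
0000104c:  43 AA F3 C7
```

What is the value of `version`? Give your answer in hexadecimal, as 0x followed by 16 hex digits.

`version` follows `n_records` (1 B), `offset` (1 B), `port` (8 B), so it starts at offset 1 + 1 + 8 = 10 and occupies 8 bytes.
Bytes at offsets 10..17: 31 FE F4 8B 8E F5 43 AA.
In little-endian order the low byte comes first in memory.
Reassemble most-significant byte first: AA 43 F5 8E 8B F4 FE 31 → 0xAA43F58E8BF4FE31.

0xAA43F58E8BF4FE31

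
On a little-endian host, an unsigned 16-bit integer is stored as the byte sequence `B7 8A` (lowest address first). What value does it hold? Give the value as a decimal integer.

35511

Little-endian stores the least-significant byte at the lowest address.
Reassemble most-significant byte first: 8A B7 → 0x8AB7.
0x8AB7 = 35511.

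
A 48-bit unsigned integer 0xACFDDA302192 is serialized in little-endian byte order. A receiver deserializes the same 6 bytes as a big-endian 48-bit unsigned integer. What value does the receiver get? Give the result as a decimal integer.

Stored little-endian, the bytes at ascending addresses are 92 21 30 DA FD AC.
Read back as big-endian, the last byte is least significant, giving 0x922130DAFDAC.
0x922130DAFDAC = 160671251234220.

160671251234220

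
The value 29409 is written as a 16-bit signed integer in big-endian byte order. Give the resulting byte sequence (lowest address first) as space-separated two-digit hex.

72 E1

29409 in hexadecimal, padded to 16 bits, is 0x72E1.
Split into bytes (most-significant first): 72 E1.
Big-endian stores the most-significant byte at the lowest address.
So the memory order matches the most-significant-first order: 72 E1.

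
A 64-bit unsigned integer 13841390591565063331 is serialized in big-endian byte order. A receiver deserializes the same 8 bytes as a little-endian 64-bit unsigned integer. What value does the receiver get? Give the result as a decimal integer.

13841390591565063331 in 64-bit hexadecimal is 0xC0167F687FAB64A3.
Stored big-endian, the bytes at ascending addresses are C0 16 7F 68 7F AB 64 A3.
Read back as little-endian, the first byte is least significant, giving 0xA364AB7F687F16C0.
0xA364AB7F687F16C0 = 11773723889555674816.

11773723889555674816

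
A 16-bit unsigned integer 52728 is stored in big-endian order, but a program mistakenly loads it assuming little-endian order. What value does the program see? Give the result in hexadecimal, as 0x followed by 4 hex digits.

52728 in 16-bit hexadecimal is 0xCDF8.
Stored big-endian, the bytes at ascending addresses are CD F8.
Read back as little-endian, the first byte is least significant, giving 0xF8CD.

0xF8CD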